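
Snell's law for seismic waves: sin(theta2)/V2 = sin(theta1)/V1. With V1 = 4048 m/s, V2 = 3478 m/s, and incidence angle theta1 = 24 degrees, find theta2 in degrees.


sin(theta1) = sin(24 deg) = 0.406737
sin(theta2) = V2/V1 * sin(theta1) = 3478/4048 * 0.406737 = 0.349464
theta2 = arcsin(0.349464) = 20.4545 degrees

20.4545


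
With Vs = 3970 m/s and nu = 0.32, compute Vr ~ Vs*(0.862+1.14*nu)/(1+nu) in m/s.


Numerator factor = 0.862 + 1.14*0.32 = 1.2268
Denominator = 1 + 0.32 = 1.32
Vr = 3970 * 1.2268 / 1.32 = 3689.69 m/s

3689.69


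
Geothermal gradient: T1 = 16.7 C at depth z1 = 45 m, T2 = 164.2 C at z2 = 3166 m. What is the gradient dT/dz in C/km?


dT = 164.2 - 16.7 = 147.5 C
dz = 3166 - 45 = 3121 m
gradient = dT/dz * 1000 = 147.5/3121 * 1000 = 47.2605 C/km

47.2605


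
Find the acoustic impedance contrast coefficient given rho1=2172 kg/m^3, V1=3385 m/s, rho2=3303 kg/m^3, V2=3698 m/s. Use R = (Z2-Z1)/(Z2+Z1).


Z1 = 2172 * 3385 = 7352220
Z2 = 3303 * 3698 = 12214494
R = (12214494 - 7352220) / (12214494 + 7352220) = 4862274 / 19566714 = 0.2485

0.2485


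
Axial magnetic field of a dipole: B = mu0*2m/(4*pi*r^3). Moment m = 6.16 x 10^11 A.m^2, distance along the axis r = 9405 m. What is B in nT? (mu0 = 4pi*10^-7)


m = 6.16 x 10^11 = 616000000000 A.m^2
2m = 1232000000000 A.m^2
r^3 = 9405^3 = 831910105125
B = (4pi*10^-7) * 1232000000000 / (4*pi * 831910105125) * 1e9
= 1548176.859689 / 10454090698831.25 * 1e9
= 148.0929 nT

148.0929


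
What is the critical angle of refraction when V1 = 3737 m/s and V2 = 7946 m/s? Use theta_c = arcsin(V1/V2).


V1/V2 = 3737/7946 = 0.4703
theta_c = arcsin(0.4703) = 28.0537 degrees

28.0537


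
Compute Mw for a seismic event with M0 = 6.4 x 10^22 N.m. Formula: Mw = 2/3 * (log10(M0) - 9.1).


log10(M0) = log10(6.4 x 10^22) = 22.8062
Mw = 2/3 * (22.8062 - 9.1)
= 2/3 * 13.7062
= 9.14

9.14


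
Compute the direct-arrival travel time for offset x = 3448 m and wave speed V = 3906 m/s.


t = x / V
= 3448 / 3906
= 0.8827 s

0.8827


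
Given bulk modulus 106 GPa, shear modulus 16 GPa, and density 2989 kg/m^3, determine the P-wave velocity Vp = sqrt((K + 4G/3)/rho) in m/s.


First compute the effective modulus:
K + 4G/3 = 106e9 + 4*16e9/3 = 127333333333.33 Pa
Then divide by density:
127333333333.33 / 2989 = 42600646.8161 Pa/(kg/m^3)
Take the square root:
Vp = sqrt(42600646.8161) = 6526.92 m/s

6526.92


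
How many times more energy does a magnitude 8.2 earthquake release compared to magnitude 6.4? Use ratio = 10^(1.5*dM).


M2 - M1 = 8.2 - 6.4 = 1.8
1.5 * 1.8 = 2.7
ratio = 10^2.7 = 501.19

501.19


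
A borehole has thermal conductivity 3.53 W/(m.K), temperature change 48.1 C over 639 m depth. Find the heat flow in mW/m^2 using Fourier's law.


q = k * dT / dz * 1000
= 3.53 * 48.1 / 639 * 1000
= 0.265717 * 1000
= 265.7167 mW/m^2

265.7167


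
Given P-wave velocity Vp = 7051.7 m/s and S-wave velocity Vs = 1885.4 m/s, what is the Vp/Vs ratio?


Vp/Vs = 7051.7 / 1885.4
= 3.7402

3.7402


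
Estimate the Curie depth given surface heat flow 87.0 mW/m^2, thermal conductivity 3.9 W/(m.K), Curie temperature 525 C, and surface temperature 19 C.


T_Curie - T_surf = 525 - 19 = 506 C
Convert q to W/m^2: 87.0 mW/m^2 = 0.087 W/m^2
d = 506 * 3.9 / 0.087 = 22682.76 m

22682.76


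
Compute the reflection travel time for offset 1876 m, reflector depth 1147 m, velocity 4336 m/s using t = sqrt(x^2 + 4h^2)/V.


x^2 + 4h^2 = 1876^2 + 4*1147^2 = 3519376 + 5262436 = 8781812
sqrt(8781812) = 2963.4122
t = 2963.4122 / 4336 = 0.6834 s

0.6834


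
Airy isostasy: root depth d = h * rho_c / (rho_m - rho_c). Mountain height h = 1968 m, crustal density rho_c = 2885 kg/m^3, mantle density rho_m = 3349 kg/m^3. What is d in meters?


rho_m - rho_c = 3349 - 2885 = 464
d = 1968 * 2885 / 464
= 5677680 / 464
= 12236.38 m

12236.38


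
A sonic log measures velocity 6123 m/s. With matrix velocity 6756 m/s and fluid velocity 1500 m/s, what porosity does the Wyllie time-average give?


1/V - 1/Vm = 1/6123 - 1/6756 = 1.53e-05
1/Vf - 1/Vm = 1/1500 - 1/6756 = 0.00051865
phi = 1.53e-05 / 0.00051865 = 0.0295

0.0295


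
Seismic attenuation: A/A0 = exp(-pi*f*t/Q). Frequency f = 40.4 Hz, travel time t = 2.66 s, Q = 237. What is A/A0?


pi*f*t/Q = pi*40.4*2.66/237 = 1.424507
A/A0 = exp(-1.424507) = 0.240627

0.240627


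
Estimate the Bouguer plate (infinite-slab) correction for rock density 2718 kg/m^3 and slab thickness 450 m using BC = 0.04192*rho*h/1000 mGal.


BC = 0.04192 * rho * h / 1000
= 0.04192 * 2718 * 450 / 1000
= 51.2724 mGal

51.2724


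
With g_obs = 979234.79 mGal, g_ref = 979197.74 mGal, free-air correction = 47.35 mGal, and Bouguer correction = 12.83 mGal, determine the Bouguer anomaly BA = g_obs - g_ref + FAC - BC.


BA = g_obs - g_ref + FAC - BC
= 979234.79 - 979197.74 + 47.35 - 12.83
= 71.57 mGal

71.57


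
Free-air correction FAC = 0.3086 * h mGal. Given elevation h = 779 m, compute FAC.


FAC = 0.3086 * h
= 0.3086 * 779
= 240.3994 mGal

240.3994


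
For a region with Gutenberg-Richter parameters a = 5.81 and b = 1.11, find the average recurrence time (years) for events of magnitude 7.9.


log10(N) = 5.81 - 1.11*7.9 = -2.959
N = 10^-2.959 = 0.001099
T = 1/N = 1/0.001099 = 909.9133 years

909.9133


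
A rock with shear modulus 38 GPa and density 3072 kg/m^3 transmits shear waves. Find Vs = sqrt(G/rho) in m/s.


Convert G to Pa: G = 38e9 Pa
Compute G/rho = 38e9 / 3072 = 12369791.6667
Vs = sqrt(12369791.6667) = 3517.07 m/s

3517.07


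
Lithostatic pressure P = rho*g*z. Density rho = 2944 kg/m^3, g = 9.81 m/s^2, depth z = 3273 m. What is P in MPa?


P = rho * g * z / 1e6
= 2944 * 9.81 * 3273 / 1e6
= 94526334.72 / 1e6
= 94.5263 MPa

94.5263


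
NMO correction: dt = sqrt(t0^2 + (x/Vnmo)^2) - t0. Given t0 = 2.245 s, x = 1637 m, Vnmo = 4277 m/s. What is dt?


x/Vnmo = 1637/4277 = 0.382745
(x/Vnmo)^2 = 0.146494
t0^2 = 5.040025
sqrt(5.040025 + 0.146494) = 2.277393
dt = 2.277393 - 2.245 = 0.032393

0.032393


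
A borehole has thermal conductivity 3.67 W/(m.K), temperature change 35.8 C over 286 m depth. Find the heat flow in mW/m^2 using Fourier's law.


q = k * dT / dz * 1000
= 3.67 * 35.8 / 286 * 1000
= 0.459392 * 1000
= 459.3916 mW/m^2

459.3916


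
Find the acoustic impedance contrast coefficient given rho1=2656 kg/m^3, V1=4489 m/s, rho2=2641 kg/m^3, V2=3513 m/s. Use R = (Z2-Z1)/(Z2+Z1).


Z1 = 2656 * 4489 = 11922784
Z2 = 2641 * 3513 = 9277833
R = (9277833 - 11922784) / (9277833 + 11922784) = -2644951 / 21200617 = -0.1248

-0.1248


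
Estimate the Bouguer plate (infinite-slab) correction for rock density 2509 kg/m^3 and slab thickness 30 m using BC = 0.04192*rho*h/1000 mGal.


BC = 0.04192 * rho * h / 1000
= 0.04192 * 2509 * 30 / 1000
= 3.1553 mGal

3.1553


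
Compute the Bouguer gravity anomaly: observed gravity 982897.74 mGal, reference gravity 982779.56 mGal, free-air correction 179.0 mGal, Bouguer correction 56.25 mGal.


BA = g_obs - g_ref + FAC - BC
= 982897.74 - 982779.56 + 179.0 - 56.25
= 240.93 mGal

240.93


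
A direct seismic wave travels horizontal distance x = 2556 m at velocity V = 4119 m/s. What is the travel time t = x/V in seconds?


t = x / V
= 2556 / 4119
= 0.6205 s

0.6205


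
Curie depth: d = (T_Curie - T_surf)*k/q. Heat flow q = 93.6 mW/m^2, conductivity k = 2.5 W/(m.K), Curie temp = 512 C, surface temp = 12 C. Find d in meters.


T_Curie - T_surf = 512 - 12 = 500 C
Convert q to W/m^2: 93.6 mW/m^2 = 0.0936 W/m^2
d = 500 * 2.5 / 0.0936 = 13354.7 m

13354.7


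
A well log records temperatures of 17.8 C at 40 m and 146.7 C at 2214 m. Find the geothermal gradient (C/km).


dT = 146.7 - 17.8 = 128.9 C
dz = 2214 - 40 = 2174 m
gradient = dT/dz * 1000 = 128.9/2174 * 1000 = 59.2916 C/km

59.2916


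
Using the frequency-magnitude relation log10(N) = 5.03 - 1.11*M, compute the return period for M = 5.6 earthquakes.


log10(N) = 5.03 - 1.11*5.6 = -1.186
N = 10^-1.186 = 0.065163
T = 1/N = 1/0.065163 = 15.3462 years

15.3462


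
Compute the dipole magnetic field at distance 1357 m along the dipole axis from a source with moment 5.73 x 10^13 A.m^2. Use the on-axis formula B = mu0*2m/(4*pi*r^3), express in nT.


m = 5.73 x 10^13 = 57300000000000 A.m^2
2m = 114600000000000 A.m^2
r^3 = 1357^3 = 2498846293
B = (4pi*10^-7) * 114600000000000 / (4*pi * 2498846293) * 1e9
= 144010607.240556 / 31401428626.16 * 1e9
= 4586116.4138 nT

4586116.4138


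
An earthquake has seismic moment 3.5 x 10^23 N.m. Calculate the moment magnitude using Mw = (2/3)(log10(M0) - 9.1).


log10(M0) = log10(3.5 x 10^23) = 23.5441
Mw = 2/3 * (23.5441 - 9.1)
= 2/3 * 14.4441
= 9.63

9.63


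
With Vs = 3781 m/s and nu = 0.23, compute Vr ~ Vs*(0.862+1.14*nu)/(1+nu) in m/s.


Numerator factor = 0.862 + 1.14*0.23 = 1.1242
Denominator = 1 + 0.23 = 1.23
Vr = 3781 * 1.1242 / 1.23 = 3455.77 m/s

3455.77


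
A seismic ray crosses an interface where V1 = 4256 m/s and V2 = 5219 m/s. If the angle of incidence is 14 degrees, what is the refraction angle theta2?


sin(theta1) = sin(14 deg) = 0.241922
sin(theta2) = V2/V1 * sin(theta1) = 5219/4256 * 0.241922 = 0.296661
theta2 = arcsin(0.296661) = 17.2572 degrees

17.2572


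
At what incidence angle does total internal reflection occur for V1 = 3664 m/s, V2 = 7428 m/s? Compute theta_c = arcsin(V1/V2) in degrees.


V1/V2 = 3664/7428 = 0.493269
theta_c = arcsin(0.493269) = 29.5557 degrees

29.5557


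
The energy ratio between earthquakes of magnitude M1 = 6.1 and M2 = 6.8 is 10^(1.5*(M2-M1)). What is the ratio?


M2 - M1 = 6.8 - 6.1 = 0.7
1.5 * 0.7 = 1.05
ratio = 10^1.05 = 11.22

11.22


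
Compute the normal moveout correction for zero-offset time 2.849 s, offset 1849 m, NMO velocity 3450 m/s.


x/Vnmo = 1849/3450 = 0.535942
(x/Vnmo)^2 = 0.287234
t0^2 = 8.116801
sqrt(8.116801 + 0.287234) = 2.898971
dt = 2.898971 - 2.849 = 0.049971

0.049971


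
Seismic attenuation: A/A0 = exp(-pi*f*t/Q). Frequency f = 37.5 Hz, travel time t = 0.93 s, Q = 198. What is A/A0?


pi*f*t/Q = pi*37.5*0.93/198 = 0.553349
A/A0 = exp(-0.553349) = 0.575021

0.575021


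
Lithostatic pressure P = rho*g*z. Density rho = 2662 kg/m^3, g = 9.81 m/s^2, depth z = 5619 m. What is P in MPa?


P = rho * g * z / 1e6
= 2662 * 9.81 * 5619 / 1e6
= 146735802.18 / 1e6
= 146.7358 MPa

146.7358


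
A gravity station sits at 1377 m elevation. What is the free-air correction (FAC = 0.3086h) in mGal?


FAC = 0.3086 * h
= 0.3086 * 1377
= 424.9422 mGal

424.9422


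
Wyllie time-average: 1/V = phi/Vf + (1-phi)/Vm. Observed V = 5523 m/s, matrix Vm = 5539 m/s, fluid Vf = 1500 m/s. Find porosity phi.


1/V - 1/Vm = 1/5523 - 1/5539 = 5.2e-07
1/Vf - 1/Vm = 1/1500 - 1/5539 = 0.00048613
phi = 5.2e-07 / 0.00048613 = 0.0011

0.0011


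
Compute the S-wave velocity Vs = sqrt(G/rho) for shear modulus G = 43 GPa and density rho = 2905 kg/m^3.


Convert G to Pa: G = 43e9 Pa
Compute G/rho = 43e9 / 2905 = 14802065.4045
Vs = sqrt(14802065.4045) = 3847.35 m/s

3847.35


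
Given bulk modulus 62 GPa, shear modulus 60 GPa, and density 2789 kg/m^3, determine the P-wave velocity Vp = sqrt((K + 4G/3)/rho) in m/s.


First compute the effective modulus:
K + 4G/3 = 62e9 + 4*60e9/3 = 142000000000.0 Pa
Then divide by density:
142000000000.0 / 2789 = 50914306.2029 Pa/(kg/m^3)
Take the square root:
Vp = sqrt(50914306.2029) = 7135.43 m/s

7135.43


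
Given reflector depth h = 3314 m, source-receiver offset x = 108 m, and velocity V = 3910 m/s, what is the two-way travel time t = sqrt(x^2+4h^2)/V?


x^2 + 4h^2 = 108^2 + 4*3314^2 = 11664 + 43930384 = 43942048
sqrt(43942048) = 6628.8798
t = 6628.8798 / 3910 = 1.6954 s

1.6954


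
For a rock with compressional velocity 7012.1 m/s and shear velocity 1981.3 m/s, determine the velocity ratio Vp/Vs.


Vp/Vs = 7012.1 / 1981.3
= 3.5391

3.5391


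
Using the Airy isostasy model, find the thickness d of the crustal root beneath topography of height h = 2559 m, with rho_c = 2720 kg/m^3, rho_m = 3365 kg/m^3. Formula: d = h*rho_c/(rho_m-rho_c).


rho_m - rho_c = 3365 - 2720 = 645
d = 2559 * 2720 / 645
= 6960480 / 645
= 10791.44 m

10791.44


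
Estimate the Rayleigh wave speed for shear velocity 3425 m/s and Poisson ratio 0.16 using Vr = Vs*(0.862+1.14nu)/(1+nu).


Numerator factor = 0.862 + 1.14*0.16 = 1.0444
Denominator = 1 + 0.16 = 1.16
Vr = 3425 * 1.0444 / 1.16 = 3083.68 m/s

3083.68


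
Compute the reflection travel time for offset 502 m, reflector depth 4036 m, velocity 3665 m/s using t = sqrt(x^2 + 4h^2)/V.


x^2 + 4h^2 = 502^2 + 4*4036^2 = 252004 + 65157184 = 65409188
sqrt(65409188) = 8087.5947
t = 8087.5947 / 3665 = 2.2067 s

2.2067


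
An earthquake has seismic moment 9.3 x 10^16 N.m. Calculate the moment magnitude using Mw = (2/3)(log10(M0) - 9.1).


log10(M0) = log10(9.3 x 10^16) = 16.9685
Mw = 2/3 * (16.9685 - 9.1)
= 2/3 * 7.8685
= 5.25

5.25


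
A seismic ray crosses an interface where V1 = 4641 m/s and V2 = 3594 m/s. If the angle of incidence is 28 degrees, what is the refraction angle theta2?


sin(theta1) = sin(28 deg) = 0.469472
sin(theta2) = V2/V1 * sin(theta1) = 3594/4641 * 0.469472 = 0.36356
theta2 = arcsin(0.36356) = 21.319 degrees

21.319


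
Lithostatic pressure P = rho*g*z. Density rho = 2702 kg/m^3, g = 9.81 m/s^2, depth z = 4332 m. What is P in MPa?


P = rho * g * z / 1e6
= 2702 * 9.81 * 4332 / 1e6
= 114826677.84 / 1e6
= 114.8267 MPa

114.8267


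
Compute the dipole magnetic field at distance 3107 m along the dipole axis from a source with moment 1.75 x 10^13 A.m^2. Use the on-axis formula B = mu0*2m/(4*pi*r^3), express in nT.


m = 1.75 x 10^13 = 17500000000000 A.m^2
2m = 35000000000000 A.m^2
r^3 = 3107^3 = 29993266043
B = (4pi*10^-7) * 35000000000000 / (4*pi * 29993266043) * 1e9
= 43982297.150257 / 376906497031.41 * 1e9
= 116692.8602 nT

116692.8602


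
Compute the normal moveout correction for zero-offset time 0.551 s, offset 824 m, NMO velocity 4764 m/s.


x/Vnmo = 824/4764 = 0.172964
(x/Vnmo)^2 = 0.029917
t0^2 = 0.303601
sqrt(0.303601 + 0.029917) = 0.57751
dt = 0.57751 - 0.551 = 0.02651

0.02651


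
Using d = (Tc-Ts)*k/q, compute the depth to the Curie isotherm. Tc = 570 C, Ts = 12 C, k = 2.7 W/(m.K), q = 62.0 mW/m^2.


T_Curie - T_surf = 570 - 12 = 558 C
Convert q to W/m^2: 62.0 mW/m^2 = 0.062 W/m^2
d = 558 * 2.7 / 0.062 = 24300.0 m

24300.0


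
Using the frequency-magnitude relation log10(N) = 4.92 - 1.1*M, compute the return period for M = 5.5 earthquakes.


log10(N) = 4.92 - 1.1*5.5 = -1.13
N = 10^-1.13 = 0.074131
T = 1/N = 1/0.074131 = 13.4896 years

13.4896


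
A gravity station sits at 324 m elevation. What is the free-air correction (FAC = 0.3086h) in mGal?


FAC = 0.3086 * h
= 0.3086 * 324
= 99.9864 mGal

99.9864


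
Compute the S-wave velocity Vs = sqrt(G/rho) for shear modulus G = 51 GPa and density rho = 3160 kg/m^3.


Convert G to Pa: G = 51e9 Pa
Compute G/rho = 51e9 / 3160 = 16139240.5063
Vs = sqrt(16139240.5063) = 4017.37 m/s

4017.37


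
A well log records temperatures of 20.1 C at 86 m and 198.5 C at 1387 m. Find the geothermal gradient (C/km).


dT = 198.5 - 20.1 = 178.4 C
dz = 1387 - 86 = 1301 m
gradient = dT/dz * 1000 = 178.4/1301 * 1000 = 137.1253 C/km

137.1253


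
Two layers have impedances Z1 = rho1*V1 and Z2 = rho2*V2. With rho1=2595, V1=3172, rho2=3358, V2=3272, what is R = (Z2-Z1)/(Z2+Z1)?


Z1 = 2595 * 3172 = 8231340
Z2 = 3358 * 3272 = 10987376
R = (10987376 - 8231340) / (10987376 + 8231340) = 2756036 / 19218716 = 0.1434

0.1434


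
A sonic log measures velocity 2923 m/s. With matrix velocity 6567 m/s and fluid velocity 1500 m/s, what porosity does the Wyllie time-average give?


1/V - 1/Vm = 1/2923 - 1/6567 = 0.00018984
1/Vf - 1/Vm = 1/1500 - 1/6567 = 0.00051439
phi = 0.00018984 / 0.00051439 = 0.3691

0.3691


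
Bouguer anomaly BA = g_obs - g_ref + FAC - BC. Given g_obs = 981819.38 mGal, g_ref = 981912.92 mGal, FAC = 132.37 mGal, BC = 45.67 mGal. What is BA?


BA = g_obs - g_ref + FAC - BC
= 981819.38 - 981912.92 + 132.37 - 45.67
= -6.84 mGal

-6.84


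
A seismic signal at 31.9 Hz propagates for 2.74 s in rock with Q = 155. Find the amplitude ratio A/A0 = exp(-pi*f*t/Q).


pi*f*t/Q = pi*31.9*2.74/155 = 1.771574
A/A0 = exp(-1.771574) = 0.170065

0.170065


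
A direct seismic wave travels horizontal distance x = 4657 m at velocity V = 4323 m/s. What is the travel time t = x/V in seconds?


t = x / V
= 4657 / 4323
= 1.0773 s

1.0773


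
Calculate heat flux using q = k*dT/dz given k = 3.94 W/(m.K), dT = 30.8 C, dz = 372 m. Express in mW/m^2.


q = k * dT / dz * 1000
= 3.94 * 30.8 / 372 * 1000
= 0.326215 * 1000
= 326.2151 mW/m^2

326.2151


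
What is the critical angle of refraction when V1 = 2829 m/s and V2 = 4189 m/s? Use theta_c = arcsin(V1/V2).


V1/V2 = 2829/4189 = 0.67534
theta_c = arcsin(0.67534) = 42.4806 degrees

42.4806


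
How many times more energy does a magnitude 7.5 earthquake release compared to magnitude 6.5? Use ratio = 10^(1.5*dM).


M2 - M1 = 7.5 - 6.5 = 1.0
1.5 * 1.0 = 1.5
ratio = 10^1.5 = 31.62

31.62


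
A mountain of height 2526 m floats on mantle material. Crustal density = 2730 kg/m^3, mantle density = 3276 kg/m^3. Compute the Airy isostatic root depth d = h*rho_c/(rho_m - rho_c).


rho_m - rho_c = 3276 - 2730 = 546
d = 2526 * 2730 / 546
= 6895980 / 546
= 12630.0 m

12630.0


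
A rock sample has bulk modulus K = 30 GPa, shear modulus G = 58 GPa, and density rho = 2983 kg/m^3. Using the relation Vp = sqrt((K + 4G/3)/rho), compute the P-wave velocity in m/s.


First compute the effective modulus:
K + 4G/3 = 30e9 + 4*58e9/3 = 107333333333.33 Pa
Then divide by density:
107333333333.33 / 2983 = 35981673.93 Pa/(kg/m^3)
Take the square root:
Vp = sqrt(35981673.93) = 5998.47 m/s

5998.47


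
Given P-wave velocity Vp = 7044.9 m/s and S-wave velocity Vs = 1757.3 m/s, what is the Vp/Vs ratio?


Vp/Vs = 7044.9 / 1757.3
= 4.0089

4.0089


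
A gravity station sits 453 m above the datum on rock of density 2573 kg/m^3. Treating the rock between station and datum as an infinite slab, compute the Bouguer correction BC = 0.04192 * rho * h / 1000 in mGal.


BC = 0.04192 * rho * h / 1000
= 0.04192 * 2573 * 453 / 1000
= 48.8607 mGal

48.8607


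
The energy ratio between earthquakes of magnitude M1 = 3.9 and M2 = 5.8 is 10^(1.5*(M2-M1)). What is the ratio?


M2 - M1 = 5.8 - 3.9 = 1.9
1.5 * 1.9 = 2.85
ratio = 10^2.85 = 707.95

707.95


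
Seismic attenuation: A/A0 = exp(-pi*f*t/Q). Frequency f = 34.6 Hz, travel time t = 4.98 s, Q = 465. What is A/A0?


pi*f*t/Q = pi*34.6*4.98/465 = 1.164132
A/A0 = exp(-1.164132) = 0.312193

0.312193


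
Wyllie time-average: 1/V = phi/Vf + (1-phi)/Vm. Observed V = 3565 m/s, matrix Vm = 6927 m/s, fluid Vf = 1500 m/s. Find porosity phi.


1/V - 1/Vm = 1/3565 - 1/6927 = 0.00013614
1/Vf - 1/Vm = 1/1500 - 1/6927 = 0.0005223
phi = 0.00013614 / 0.0005223 = 0.2607

0.2607


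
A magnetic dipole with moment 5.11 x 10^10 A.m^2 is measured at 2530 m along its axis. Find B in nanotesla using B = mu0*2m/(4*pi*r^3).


m = 5.11 x 10^10 = 51100000000 A.m^2
2m = 102200000000 A.m^2
r^3 = 2530^3 = 16194277000
B = (4pi*10^-7) * 102200000000 / (4*pi * 16194277000) * 1e9
= 128428.307679 / 203503286613.59 * 1e9
= 631.0871 nT

631.0871


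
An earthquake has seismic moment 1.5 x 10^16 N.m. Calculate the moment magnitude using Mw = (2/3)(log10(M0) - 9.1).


log10(M0) = log10(1.5 x 10^16) = 16.1761
Mw = 2/3 * (16.1761 - 9.1)
= 2/3 * 7.0761
= 4.72

4.72


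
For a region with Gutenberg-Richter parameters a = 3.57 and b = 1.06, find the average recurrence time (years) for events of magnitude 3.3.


log10(N) = 3.57 - 1.06*3.3 = 0.072
N = 10^0.072 = 1.180321
T = 1/N = 1/1.180321 = 0.8472 years

0.8472


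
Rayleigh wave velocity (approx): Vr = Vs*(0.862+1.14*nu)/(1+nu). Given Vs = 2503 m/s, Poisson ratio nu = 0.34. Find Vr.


Numerator factor = 0.862 + 1.14*0.34 = 1.2496
Denominator = 1 + 0.34 = 1.34
Vr = 2503 * 1.2496 / 1.34 = 2334.14 m/s

2334.14


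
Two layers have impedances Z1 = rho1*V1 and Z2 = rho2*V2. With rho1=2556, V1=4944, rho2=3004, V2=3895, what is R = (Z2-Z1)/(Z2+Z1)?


Z1 = 2556 * 4944 = 12636864
Z2 = 3004 * 3895 = 11700580
R = (11700580 - 12636864) / (11700580 + 12636864) = -936284 / 24337444 = -0.0385

-0.0385


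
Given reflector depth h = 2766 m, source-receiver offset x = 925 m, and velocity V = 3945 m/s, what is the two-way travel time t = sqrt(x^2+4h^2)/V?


x^2 + 4h^2 = 925^2 + 4*2766^2 = 855625 + 30603024 = 31458649
sqrt(31458649) = 5608.801
t = 5608.801 / 3945 = 1.4217 s

1.4217


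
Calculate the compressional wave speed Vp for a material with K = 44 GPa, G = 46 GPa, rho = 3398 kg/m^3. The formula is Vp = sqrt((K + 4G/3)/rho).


First compute the effective modulus:
K + 4G/3 = 44e9 + 4*46e9/3 = 105333333333.33 Pa
Then divide by density:
105333333333.33 / 3398 = 30998626.6431 Pa/(kg/m^3)
Take the square root:
Vp = sqrt(30998626.6431) = 5567.64 m/s

5567.64


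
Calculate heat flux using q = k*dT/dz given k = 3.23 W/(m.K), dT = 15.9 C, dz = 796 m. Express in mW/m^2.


q = k * dT / dz * 1000
= 3.23 * 15.9 / 796 * 1000
= 0.064519 * 1000
= 64.5188 mW/m^2

64.5188


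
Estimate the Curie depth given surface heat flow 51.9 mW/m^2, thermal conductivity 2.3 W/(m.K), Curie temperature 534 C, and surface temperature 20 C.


T_Curie - T_surf = 534 - 20 = 514 C
Convert q to W/m^2: 51.9 mW/m^2 = 0.0519 W/m^2
d = 514 * 2.3 / 0.0519 = 22778.42 m

22778.42


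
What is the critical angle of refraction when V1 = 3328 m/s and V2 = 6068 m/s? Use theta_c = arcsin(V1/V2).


V1/V2 = 3328/6068 = 0.548451
theta_c = arcsin(0.548451) = 33.2608 degrees

33.2608


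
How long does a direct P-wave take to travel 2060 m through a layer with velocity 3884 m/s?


t = x / V
= 2060 / 3884
= 0.5304 s

0.5304


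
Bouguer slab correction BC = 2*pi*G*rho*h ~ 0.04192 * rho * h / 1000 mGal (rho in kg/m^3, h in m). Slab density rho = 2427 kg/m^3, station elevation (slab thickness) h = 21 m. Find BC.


BC = 0.04192 * rho * h / 1000
= 0.04192 * 2427 * 21 / 1000
= 2.1365 mGal

2.1365


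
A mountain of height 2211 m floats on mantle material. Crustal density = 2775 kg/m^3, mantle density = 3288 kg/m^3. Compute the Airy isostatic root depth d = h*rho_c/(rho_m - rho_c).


rho_m - rho_c = 3288 - 2775 = 513
d = 2211 * 2775 / 513
= 6135525 / 513
= 11960.09 m

11960.09


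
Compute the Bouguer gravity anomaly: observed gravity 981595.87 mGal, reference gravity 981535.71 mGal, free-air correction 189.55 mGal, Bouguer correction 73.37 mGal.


BA = g_obs - g_ref + FAC - BC
= 981595.87 - 981535.71 + 189.55 - 73.37
= 176.34 mGal

176.34


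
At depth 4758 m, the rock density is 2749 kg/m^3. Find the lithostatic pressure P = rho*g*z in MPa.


P = rho * g * z / 1e6
= 2749 * 9.81 * 4758 / 1e6
= 128312269.02 / 1e6
= 128.3123 MPa

128.3123


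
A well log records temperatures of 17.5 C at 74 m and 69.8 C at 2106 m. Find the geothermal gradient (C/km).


dT = 69.8 - 17.5 = 52.3 C
dz = 2106 - 74 = 2032 m
gradient = dT/dz * 1000 = 52.3/2032 * 1000 = 25.7382 C/km

25.7382


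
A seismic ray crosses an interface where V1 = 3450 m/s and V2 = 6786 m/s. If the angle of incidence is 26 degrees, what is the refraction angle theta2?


sin(theta1) = sin(26 deg) = 0.438371
sin(theta2) = V2/V1 * sin(theta1) = 6786/3450 * 0.438371 = 0.862257
theta2 = arcsin(0.862257) = 59.5709 degrees

59.5709


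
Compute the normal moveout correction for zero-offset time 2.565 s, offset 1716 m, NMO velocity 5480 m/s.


x/Vnmo = 1716/5480 = 0.313139
(x/Vnmo)^2 = 0.098056
t0^2 = 6.579225
sqrt(6.579225 + 0.098056) = 2.584044
dt = 2.584044 - 2.565 = 0.019044

0.019044


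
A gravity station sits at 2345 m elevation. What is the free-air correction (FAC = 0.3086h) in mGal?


FAC = 0.3086 * h
= 0.3086 * 2345
= 723.667 mGal

723.667


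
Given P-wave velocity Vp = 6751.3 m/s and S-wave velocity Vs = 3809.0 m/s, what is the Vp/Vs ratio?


Vp/Vs = 6751.3 / 3809.0
= 1.7725

1.7725


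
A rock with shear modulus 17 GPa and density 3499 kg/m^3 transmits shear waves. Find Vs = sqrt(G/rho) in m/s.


Convert G to Pa: G = 17e9 Pa
Compute G/rho = 17e9 / 3499 = 4858531.0089
Vs = sqrt(4858531.0089) = 2204.21 m/s

2204.21


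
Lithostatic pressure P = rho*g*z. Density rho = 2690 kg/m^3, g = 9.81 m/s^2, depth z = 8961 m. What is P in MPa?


P = rho * g * z / 1e6
= 2690 * 9.81 * 8961 / 1e6
= 236470932.9 / 1e6
= 236.4709 MPa

236.4709


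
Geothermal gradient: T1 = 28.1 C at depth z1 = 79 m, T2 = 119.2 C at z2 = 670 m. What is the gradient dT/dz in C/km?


dT = 119.2 - 28.1 = 91.1 C
dz = 670 - 79 = 591 m
gradient = dT/dz * 1000 = 91.1/591 * 1000 = 154.1455 C/km

154.1455


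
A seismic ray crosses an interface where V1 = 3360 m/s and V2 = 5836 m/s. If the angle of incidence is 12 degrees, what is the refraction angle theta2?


sin(theta1) = sin(12 deg) = 0.207912
sin(theta2) = V2/V1 * sin(theta1) = 5836/3360 * 0.207912 = 0.361123
theta2 = arcsin(0.361123) = 21.1692 degrees

21.1692


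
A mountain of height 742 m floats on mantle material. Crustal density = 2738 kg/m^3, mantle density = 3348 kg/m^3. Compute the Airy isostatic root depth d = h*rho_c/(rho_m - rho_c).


rho_m - rho_c = 3348 - 2738 = 610
d = 742 * 2738 / 610
= 2031596 / 610
= 3330.49 m

3330.49


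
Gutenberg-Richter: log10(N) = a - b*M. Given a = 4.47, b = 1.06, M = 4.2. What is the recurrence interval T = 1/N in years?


log10(N) = 4.47 - 1.06*4.2 = 0.018
N = 10^0.018 = 1.042317
T = 1/N = 1/1.042317 = 0.9594 years

0.9594


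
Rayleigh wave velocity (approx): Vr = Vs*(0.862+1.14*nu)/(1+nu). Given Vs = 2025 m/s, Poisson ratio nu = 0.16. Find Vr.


Numerator factor = 0.862 + 1.14*0.16 = 1.0444
Denominator = 1 + 0.16 = 1.16
Vr = 2025 * 1.0444 / 1.16 = 1823.2 m/s

1823.2


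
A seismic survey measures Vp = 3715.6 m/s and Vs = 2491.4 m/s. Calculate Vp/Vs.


Vp/Vs = 3715.6 / 2491.4
= 1.4914

1.4914


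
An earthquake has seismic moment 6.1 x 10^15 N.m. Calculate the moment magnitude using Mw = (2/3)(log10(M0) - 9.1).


log10(M0) = log10(6.1 x 10^15) = 15.7853
Mw = 2/3 * (15.7853 - 9.1)
= 2/3 * 6.6853
= 4.46

4.46


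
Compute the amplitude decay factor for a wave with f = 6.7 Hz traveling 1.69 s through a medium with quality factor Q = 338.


pi*f*t/Q = pi*6.7*1.69/338 = 0.105243
A/A0 = exp(-0.105243) = 0.900105

0.900105


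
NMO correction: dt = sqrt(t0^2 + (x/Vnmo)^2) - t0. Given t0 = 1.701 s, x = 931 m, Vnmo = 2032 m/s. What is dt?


x/Vnmo = 931/2032 = 0.458169
(x/Vnmo)^2 = 0.209919
t0^2 = 2.893401
sqrt(2.893401 + 0.209919) = 1.761624
dt = 1.761624 - 1.701 = 0.060624

0.060624


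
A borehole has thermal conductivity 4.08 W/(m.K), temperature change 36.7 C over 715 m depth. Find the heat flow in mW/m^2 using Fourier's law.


q = k * dT / dz * 1000
= 4.08 * 36.7 / 715 * 1000
= 0.209421 * 1000
= 209.421 mW/m^2

209.421


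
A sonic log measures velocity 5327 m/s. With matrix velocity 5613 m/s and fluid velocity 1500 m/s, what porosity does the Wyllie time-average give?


1/V - 1/Vm = 1/5327 - 1/5613 = 9.57e-06
1/Vf - 1/Vm = 1/1500 - 1/5613 = 0.00048851
phi = 9.57e-06 / 0.00048851 = 0.0196

0.0196


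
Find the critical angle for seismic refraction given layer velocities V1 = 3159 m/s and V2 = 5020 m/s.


V1/V2 = 3159/5020 = 0.629283
theta_c = arcsin(0.629283) = 38.9972 degrees

38.9972


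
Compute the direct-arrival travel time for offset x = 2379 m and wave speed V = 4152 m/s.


t = x / V
= 2379 / 4152
= 0.573 s

0.573


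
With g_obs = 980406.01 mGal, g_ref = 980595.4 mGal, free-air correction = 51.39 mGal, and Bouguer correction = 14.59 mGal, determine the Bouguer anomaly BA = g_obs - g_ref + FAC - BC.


BA = g_obs - g_ref + FAC - BC
= 980406.01 - 980595.4 + 51.39 - 14.59
= -152.59 mGal

-152.59


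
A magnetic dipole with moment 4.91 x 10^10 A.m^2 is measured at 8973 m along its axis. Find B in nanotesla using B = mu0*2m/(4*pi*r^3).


m = 4.91 x 10^10 = 49100000000 A.m^2
2m = 98200000000 A.m^2
r^3 = 8973^3 = 722458663317
B = (4pi*10^-7) * 98200000000 / (4*pi * 722458663317) * 1e9
= 123401.759433 / 9078683316795.96 * 1e9
= 13.5925 nT

13.5925


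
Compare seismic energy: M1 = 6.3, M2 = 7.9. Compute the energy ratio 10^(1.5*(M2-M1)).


M2 - M1 = 7.9 - 6.3 = 1.6
1.5 * 1.6 = 2.4
ratio = 10^2.4 = 251.19

251.19


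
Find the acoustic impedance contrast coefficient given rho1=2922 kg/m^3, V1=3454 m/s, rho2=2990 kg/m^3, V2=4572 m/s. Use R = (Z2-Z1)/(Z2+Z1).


Z1 = 2922 * 3454 = 10092588
Z2 = 2990 * 4572 = 13670280
R = (13670280 - 10092588) / (13670280 + 10092588) = 3577692 / 23762868 = 0.1506

0.1506


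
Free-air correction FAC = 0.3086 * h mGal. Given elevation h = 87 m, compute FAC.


FAC = 0.3086 * h
= 0.3086 * 87
= 26.8482 mGal

26.8482


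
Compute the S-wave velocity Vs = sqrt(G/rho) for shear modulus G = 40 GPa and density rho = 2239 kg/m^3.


Convert G to Pa: G = 40e9 Pa
Compute G/rho = 40e9 / 2239 = 17865118.3564
Vs = sqrt(17865118.3564) = 4226.71 m/s

4226.71


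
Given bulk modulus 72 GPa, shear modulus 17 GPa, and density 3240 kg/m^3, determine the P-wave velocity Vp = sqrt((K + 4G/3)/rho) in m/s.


First compute the effective modulus:
K + 4G/3 = 72e9 + 4*17e9/3 = 94666666666.67 Pa
Then divide by density:
94666666666.67 / 3240 = 29218106.9959 Pa/(kg/m^3)
Take the square root:
Vp = sqrt(29218106.9959) = 5405.38 m/s

5405.38


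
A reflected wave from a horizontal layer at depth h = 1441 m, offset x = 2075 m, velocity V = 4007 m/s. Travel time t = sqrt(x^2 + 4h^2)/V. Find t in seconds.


x^2 + 4h^2 = 2075^2 + 4*1441^2 = 4305625 + 8305924 = 12611549
sqrt(12611549) = 3551.2743
t = 3551.2743 / 4007 = 0.8863 s

0.8863


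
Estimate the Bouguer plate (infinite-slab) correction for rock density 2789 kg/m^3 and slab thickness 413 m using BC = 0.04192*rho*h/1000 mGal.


BC = 0.04192 * rho * h / 1000
= 0.04192 * 2789 * 413 / 1000
= 48.2858 mGal

48.2858


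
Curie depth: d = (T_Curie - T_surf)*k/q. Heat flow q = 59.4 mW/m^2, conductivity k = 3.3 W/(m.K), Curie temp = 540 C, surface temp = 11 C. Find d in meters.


T_Curie - T_surf = 540 - 11 = 529 C
Convert q to W/m^2: 59.4 mW/m^2 = 0.0594 W/m^2
d = 529 * 3.3 / 0.0594 = 29388.89 m

29388.89


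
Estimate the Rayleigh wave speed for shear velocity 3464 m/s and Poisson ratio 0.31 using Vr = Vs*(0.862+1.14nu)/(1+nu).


Numerator factor = 0.862 + 1.14*0.31 = 1.2154
Denominator = 1 + 0.31 = 1.31
Vr = 3464 * 1.2154 / 1.31 = 3213.85 m/s

3213.85


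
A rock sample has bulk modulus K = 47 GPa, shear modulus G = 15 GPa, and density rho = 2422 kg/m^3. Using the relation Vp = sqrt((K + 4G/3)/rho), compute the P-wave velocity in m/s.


First compute the effective modulus:
K + 4G/3 = 47e9 + 4*15e9/3 = 67000000000.0 Pa
Then divide by density:
67000000000.0 / 2422 = 27663088.3567 Pa/(kg/m^3)
Take the square root:
Vp = sqrt(27663088.3567) = 5259.57 m/s

5259.57


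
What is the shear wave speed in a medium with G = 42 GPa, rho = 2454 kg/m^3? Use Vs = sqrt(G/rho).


Convert G to Pa: G = 42e9 Pa
Compute G/rho = 42e9 / 2454 = 17114914.4254
Vs = sqrt(17114914.4254) = 4137.02 m/s

4137.02


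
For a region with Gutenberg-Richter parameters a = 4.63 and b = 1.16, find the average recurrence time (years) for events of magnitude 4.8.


log10(N) = 4.63 - 1.16*4.8 = -0.938
N = 10^-0.938 = 0.115345
T = 1/N = 1/0.115345 = 8.6696 years

8.6696


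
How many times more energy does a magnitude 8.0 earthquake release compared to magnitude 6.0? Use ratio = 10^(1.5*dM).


M2 - M1 = 8.0 - 6.0 = 2.0
1.5 * 2.0 = 3.0
ratio = 10^3.0 = 1000.0

1000.0


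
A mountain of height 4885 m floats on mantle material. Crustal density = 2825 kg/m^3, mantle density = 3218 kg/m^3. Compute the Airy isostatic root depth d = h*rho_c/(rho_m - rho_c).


rho_m - rho_c = 3218 - 2825 = 393
d = 4885 * 2825 / 393
= 13800125 / 393
= 35114.82 m

35114.82


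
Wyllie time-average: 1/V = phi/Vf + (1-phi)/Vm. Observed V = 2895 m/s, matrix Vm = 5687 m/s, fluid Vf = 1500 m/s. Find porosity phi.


1/V - 1/Vm = 1/2895 - 1/5687 = 0.00016958
1/Vf - 1/Vm = 1/1500 - 1/5687 = 0.00049083
phi = 0.00016958 / 0.00049083 = 0.3455

0.3455


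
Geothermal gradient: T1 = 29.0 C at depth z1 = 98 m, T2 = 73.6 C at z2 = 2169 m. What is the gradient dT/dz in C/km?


dT = 73.6 - 29.0 = 44.6 C
dz = 2169 - 98 = 2071 m
gradient = dT/dz * 1000 = 44.6/2071 * 1000 = 21.5355 C/km

21.5355


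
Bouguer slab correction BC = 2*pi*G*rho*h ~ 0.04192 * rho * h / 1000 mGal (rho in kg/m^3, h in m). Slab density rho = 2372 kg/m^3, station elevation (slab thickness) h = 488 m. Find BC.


BC = 0.04192 * rho * h / 1000
= 0.04192 * 2372 * 488 / 1000
= 48.5239 mGal

48.5239


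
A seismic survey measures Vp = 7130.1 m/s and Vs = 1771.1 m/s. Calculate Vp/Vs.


Vp/Vs = 7130.1 / 1771.1
= 4.0258

4.0258


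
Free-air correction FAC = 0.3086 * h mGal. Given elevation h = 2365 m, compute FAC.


FAC = 0.3086 * h
= 0.3086 * 2365
= 729.839 mGal

729.839


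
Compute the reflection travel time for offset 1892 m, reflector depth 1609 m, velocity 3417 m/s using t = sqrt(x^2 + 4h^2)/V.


x^2 + 4h^2 = 1892^2 + 4*1609^2 = 3579664 + 10355524 = 13935188
sqrt(13935188) = 3732.9865
t = 3732.9865 / 3417 = 1.0925 s

1.0925


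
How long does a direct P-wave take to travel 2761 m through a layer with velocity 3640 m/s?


t = x / V
= 2761 / 3640
= 0.7585 s

0.7585


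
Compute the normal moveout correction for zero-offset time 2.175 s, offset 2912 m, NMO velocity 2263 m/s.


x/Vnmo = 2912/2263 = 1.286787
(x/Vnmo)^2 = 1.655822
t0^2 = 4.730625
sqrt(4.730625 + 1.655822) = 2.527142
dt = 2.527142 - 2.175 = 0.352142

0.352142


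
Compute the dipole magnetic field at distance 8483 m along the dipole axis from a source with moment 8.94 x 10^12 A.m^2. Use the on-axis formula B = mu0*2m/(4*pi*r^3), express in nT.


m = 8.94 x 10^12 = 8940000000000 A.m^2
2m = 17880000000000 A.m^2
r^3 = 8483^3 = 610447614587
B = (4pi*10^-7) * 17880000000000 / (4*pi * 610447614587) * 1e9
= 22468670.658474 / 7671110965551.73 * 1e9
= 2928.9983 nT

2928.9983


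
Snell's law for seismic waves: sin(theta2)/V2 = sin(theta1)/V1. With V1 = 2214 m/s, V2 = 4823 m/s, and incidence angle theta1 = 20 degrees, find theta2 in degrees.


sin(theta1) = sin(20 deg) = 0.34202
sin(theta2) = V2/V1 * sin(theta1) = 4823/2214 * 0.34202 = 0.74506
theta2 = arcsin(0.74506) = 48.1643 degrees

48.1643


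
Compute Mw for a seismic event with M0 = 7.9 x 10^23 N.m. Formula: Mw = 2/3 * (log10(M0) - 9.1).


log10(M0) = log10(7.9 x 10^23) = 23.8976
Mw = 2/3 * (23.8976 - 9.1)
= 2/3 * 14.7976
= 9.87

9.87


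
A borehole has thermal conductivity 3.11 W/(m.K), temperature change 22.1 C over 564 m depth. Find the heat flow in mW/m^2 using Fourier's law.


q = k * dT / dz * 1000
= 3.11 * 22.1 / 564 * 1000
= 0.121863 * 1000
= 121.8635 mW/m^2

121.8635


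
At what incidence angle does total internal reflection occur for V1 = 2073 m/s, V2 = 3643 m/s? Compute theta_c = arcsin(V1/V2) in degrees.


V1/V2 = 2073/3643 = 0.569037
theta_c = arcsin(0.569037) = 34.6831 degrees

34.6831


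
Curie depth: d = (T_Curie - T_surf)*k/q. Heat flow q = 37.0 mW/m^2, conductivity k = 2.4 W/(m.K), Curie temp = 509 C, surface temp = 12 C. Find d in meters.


T_Curie - T_surf = 509 - 12 = 497 C
Convert q to W/m^2: 37.0 mW/m^2 = 0.037 W/m^2
d = 497 * 2.4 / 0.037 = 32237.84 m

32237.84


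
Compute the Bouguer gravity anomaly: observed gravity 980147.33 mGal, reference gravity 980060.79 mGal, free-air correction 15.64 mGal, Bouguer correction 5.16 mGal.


BA = g_obs - g_ref + FAC - BC
= 980147.33 - 980060.79 + 15.64 - 5.16
= 97.02 mGal

97.02


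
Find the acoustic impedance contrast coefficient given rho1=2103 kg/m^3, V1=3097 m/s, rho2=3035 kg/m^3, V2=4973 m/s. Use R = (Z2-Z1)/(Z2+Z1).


Z1 = 2103 * 3097 = 6512991
Z2 = 3035 * 4973 = 15093055
R = (15093055 - 6512991) / (15093055 + 6512991) = 8580064 / 21606046 = 0.3971

0.3971


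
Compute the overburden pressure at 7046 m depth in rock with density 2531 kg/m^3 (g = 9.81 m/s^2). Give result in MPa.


P = rho * g * z / 1e6
= 2531 * 9.81 * 7046 / 1e6
= 174945909.06 / 1e6
= 174.9459 MPa

174.9459


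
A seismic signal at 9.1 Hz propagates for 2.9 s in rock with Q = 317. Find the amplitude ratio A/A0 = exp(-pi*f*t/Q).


pi*f*t/Q = pi*9.1*2.9/317 = 0.261535
A/A0 = exp(-0.261535) = 0.769869

0.769869


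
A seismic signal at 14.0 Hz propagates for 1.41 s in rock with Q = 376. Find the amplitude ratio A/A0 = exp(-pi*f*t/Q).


pi*f*t/Q = pi*14.0*1.41/376 = 0.164934
A/A0 = exp(-0.164934) = 0.84795

0.84795


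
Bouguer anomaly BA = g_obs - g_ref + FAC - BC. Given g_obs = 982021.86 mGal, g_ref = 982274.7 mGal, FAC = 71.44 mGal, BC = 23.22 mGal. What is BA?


BA = g_obs - g_ref + FAC - BC
= 982021.86 - 982274.7 + 71.44 - 23.22
= -204.62 mGal

-204.62


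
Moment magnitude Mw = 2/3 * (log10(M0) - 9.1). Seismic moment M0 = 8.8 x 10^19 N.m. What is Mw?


log10(M0) = log10(8.8 x 10^19) = 19.9445
Mw = 2/3 * (19.9445 - 9.1)
= 2/3 * 10.8445
= 7.23

7.23


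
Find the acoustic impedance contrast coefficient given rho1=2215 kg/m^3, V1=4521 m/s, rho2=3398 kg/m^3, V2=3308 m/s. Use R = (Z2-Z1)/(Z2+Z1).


Z1 = 2215 * 4521 = 10014015
Z2 = 3398 * 3308 = 11240584
R = (11240584 - 10014015) / (11240584 + 10014015) = 1226569 / 21254599 = 0.0577

0.0577


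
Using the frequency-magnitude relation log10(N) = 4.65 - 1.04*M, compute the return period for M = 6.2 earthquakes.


log10(N) = 4.65 - 1.04*6.2 = -1.798
N = 10^-1.798 = 0.015922
T = 1/N = 1/0.015922 = 62.8058 years

62.8058


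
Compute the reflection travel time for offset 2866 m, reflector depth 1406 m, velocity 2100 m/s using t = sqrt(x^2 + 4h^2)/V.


x^2 + 4h^2 = 2866^2 + 4*1406^2 = 8213956 + 7907344 = 16121300
sqrt(16121300) = 4015.1339
t = 4015.1339 / 2100 = 1.912 s

1.912


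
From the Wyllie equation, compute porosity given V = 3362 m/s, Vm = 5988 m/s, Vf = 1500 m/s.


1/V - 1/Vm = 1/3362 - 1/5988 = 0.00013044
1/Vf - 1/Vm = 1/1500 - 1/5988 = 0.00049967
phi = 0.00013044 / 0.00049967 = 0.2611

0.2611


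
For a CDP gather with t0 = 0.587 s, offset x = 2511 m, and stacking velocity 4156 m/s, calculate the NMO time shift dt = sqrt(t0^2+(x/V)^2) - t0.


x/Vnmo = 2511/4156 = 0.604187
(x/Vnmo)^2 = 0.365042
t0^2 = 0.344569
sqrt(0.344569 + 0.365042) = 0.842384
dt = 0.842384 - 0.587 = 0.255384

0.255384


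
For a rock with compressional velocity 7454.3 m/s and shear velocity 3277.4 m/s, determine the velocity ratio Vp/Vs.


Vp/Vs = 7454.3 / 3277.4
= 2.2745

2.2745


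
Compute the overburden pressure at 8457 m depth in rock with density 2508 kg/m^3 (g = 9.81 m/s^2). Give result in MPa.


P = rho * g * z / 1e6
= 2508 * 9.81 * 8457 / 1e6
= 208071630.36 / 1e6
= 208.0716 MPa

208.0716


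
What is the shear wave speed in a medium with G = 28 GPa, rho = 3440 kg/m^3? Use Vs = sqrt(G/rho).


Convert G to Pa: G = 28e9 Pa
Compute G/rho = 28e9 / 3440 = 8139534.8837
Vs = sqrt(8139534.8837) = 2852.99 m/s

2852.99


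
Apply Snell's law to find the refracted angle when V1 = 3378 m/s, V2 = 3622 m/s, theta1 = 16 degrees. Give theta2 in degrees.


sin(theta1) = sin(16 deg) = 0.275637
sin(theta2) = V2/V1 * sin(theta1) = 3622/3378 * 0.275637 = 0.295547
theta2 = arcsin(0.295547) = 17.1904 degrees

17.1904


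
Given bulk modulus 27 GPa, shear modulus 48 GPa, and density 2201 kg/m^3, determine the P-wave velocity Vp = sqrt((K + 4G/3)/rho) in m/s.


First compute the effective modulus:
K + 4G/3 = 27e9 + 4*48e9/3 = 91000000000.0 Pa
Then divide by density:
91000000000.0 / 2201 = 41344843.2531 Pa/(kg/m^3)
Take the square root:
Vp = sqrt(41344843.2531) = 6430.0 m/s

6430.0
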